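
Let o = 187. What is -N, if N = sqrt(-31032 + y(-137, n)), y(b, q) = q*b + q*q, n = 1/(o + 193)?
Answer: -I*sqrt(4481072859)/380 ≈ -176.16*I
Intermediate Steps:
n = 1/380 (n = 1/(187 + 193) = 1/380 ≈ 0.0026316)
y(b, q) = q**2 + b*q (y(b, q) = b*q + q**2 = q**2 + b*q)
N = I*sqrt(4481072859)/380 (N = sqrt(-31032 + (-137 + 1/380)/380) = sqrt(-31032 + (1/380)*(-52059/380)) = sqrt(-31032 - 52059/144400) = sqrt(-4481072859/144400) = I*sqrt(4481072859)/380 ≈ 176.16*I)
-N = -I*sqrt(4481072859)/380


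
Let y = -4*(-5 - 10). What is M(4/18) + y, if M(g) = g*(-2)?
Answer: 536/9 ≈ 59.556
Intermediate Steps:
y = 60 (y = -4*(-15) = 60)
M(g) = -2*g
M(4/18) + y = -8/18 + 60 = -2*2/9 + 60 = -4/9 + 60 = 536/9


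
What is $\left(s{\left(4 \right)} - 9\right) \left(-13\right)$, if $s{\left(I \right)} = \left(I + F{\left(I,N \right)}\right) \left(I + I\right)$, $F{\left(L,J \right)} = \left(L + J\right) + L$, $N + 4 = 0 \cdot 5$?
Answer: $-715$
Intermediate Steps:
$N = -4$ ($N = -4 + 0 \cdot 5 = -4 + 0 = -4$)
$F{\left(L,J \right)} = J + 2 L$ ($F{\left(L,J \right)} = \left(J + L\right) + L = J + 2 L$)
$s{\left(I \right)} = 2 I \left(-4 + 3 I\right)$ ($s{\left(I \right)} = \left(I + \left(-4 + 2 I\right)\right) \left(I + I\right) = \left(-4 + 3 I\right) 2 I = 2 I \left(-4 + 3 I\right)$)
$\left(s{\left(4 \right)} - 9\right) \left(-13\right) = \left(2 \cdot 4 \left(-4 + 3 \cdot 4\right) - 9\right) \left(-13\right) = \left(2 \cdot 4 \left(-4 + 12\right) - 9\right) \left(-13\right) = \left(2 \cdot 4 \cdot 8 - 9\right) \left(-13\right) = \left(64 - 9\right) \left(-13\right) = 55 \left(-13\right) = -715$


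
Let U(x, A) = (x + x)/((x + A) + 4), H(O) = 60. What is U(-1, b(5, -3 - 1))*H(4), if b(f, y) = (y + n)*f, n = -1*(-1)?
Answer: 10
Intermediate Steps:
n = 1
b(f, y) = f*(1 + y) (b(f, y) = (y + 1)*f = (1 + y)*f = f*(1 + y))
U(x, A) = 2*x/(4 + A + x) (U(x, A) = (2*x)/((A + x) + 4) = (2*x)/(4 + A + x) = 2*x/(4 + A + x))
U(-1, b(5, -3 - 1))*H(4) = (2*(-1)/(4 + 5*(1 + (-3 - 1)) - 1))*60 = (2*(-1)/(4 + 5*(1 - 4) - 1))*60 = (2*(-1)/(4 + 5*(-3) - 1))*60 = (2*(-1)/(4 - 15 - 1))*60 = (2*(-1)/(-12))*60 = (2*(-1)*(-1/12))*60 = (⅙)*60 = 10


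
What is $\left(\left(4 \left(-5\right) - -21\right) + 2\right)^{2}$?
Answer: $9$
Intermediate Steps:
$\left(\left(4 \left(-5\right) - -21\right) + 2\right)^{2} = \left(\left(-20 + 21\right) + 2\right)^{2} = \left(1 + 2\right)^{2} = 3^{2} = 9$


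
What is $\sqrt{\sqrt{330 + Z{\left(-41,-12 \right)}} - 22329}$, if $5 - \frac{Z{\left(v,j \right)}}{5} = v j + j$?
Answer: $\sqrt{-22329 + i \sqrt{2045}} \approx 0.151 + 149.43 i$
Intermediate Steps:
$Z{\left(v,j \right)} = 25 - 5 j - 5 j v$ ($Z{\left(v,j \right)} = 25 - 5 \left(v j + j\right) = 25 - 5 \left(j v + j\right) = 25 - 5 \left(j + j v\right) = 25 - \left(5 j + 5 j v\right) = 25 - 5 j - 5 j v$)
$\sqrt{\sqrt{330 + Z{\left(-41,-12 \right)}} - 22329} = \sqrt{\sqrt{330 - \left(-85 + 2460\right)} - 22329} = \sqrt{\sqrt{330 + \left(25 + 60 - 2460\right)} - 22329} = \sqrt{\sqrt{330 - 2375} - 22329} = \sqrt{\sqrt{-2045} - 22329} = \sqrt{i \sqrt{2045} - 22329} = \sqrt{-22329 + i \sqrt{2045}}$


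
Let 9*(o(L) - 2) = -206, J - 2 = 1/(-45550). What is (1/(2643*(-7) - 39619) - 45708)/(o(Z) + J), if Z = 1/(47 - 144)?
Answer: 108905224656195/45005274308 ≈ 2419.8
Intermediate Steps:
J = 91099/45550 (J = 2 + 1/(-45550) = 2 - 1/45550 = 91099/45550 ≈ 2.0000)
Z = -1/97 (Z = 1/(-97) = -1/97 ≈ -0.010309)
o(L) = -188/9 (o(L) = 2 + (⅑)*(-206) = 2 - 206/9 = -188/9)
(1/(2643*(-7) - 39619) - 45708)/(o(Z) + J) = (1/(2643*(-7) - 39619) - 45708)/(-188/9 + 91099/45550) = (1/(-18501 - 39619) - 45708)/(-7743509/409950) = (1/(-58120) - 45708)*(-409950/7743509) = (-1/58120 - 45708)*(-409950/7743509) = -2656548961/58120*(-409950/7743509) = 108905224656195/45005274308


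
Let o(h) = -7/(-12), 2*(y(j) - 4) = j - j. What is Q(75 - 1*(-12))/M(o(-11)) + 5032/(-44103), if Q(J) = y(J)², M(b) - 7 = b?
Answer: 8009864/4013373 ≈ 1.9958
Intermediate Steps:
y(j) = 4 (y(j) = 4 + (j - j)/2 = 4 + (½)*0 = 4 + 0 = 4)
o(h) = 7/12 (o(h) = -7*(-1/12) = 7/12)
M(b) = 7 + b
Q(J) = 16 (Q(J) = 4² = 16)
Q(75 - 1*(-12))/M(o(-11)) + 5032/(-44103) = 16/(7 + 7/12) + 5032/(-44103) = 16/(91/12) + 5032*(-1/44103) = 16*(12/91) - 5032/44103 = 192/91 - 5032/44103 = 8009864/4013373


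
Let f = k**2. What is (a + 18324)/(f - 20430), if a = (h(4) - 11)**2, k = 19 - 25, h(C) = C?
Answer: -18373/20394 ≈ -0.90090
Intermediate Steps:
k = -6
a = 49 (a = (4 - 11)**2 = (-7)**2 = 49)
f = 36 (f = (-6)**2 = 36)
(a + 18324)/(f - 20430) = (49 + 18324)/(36 - 20430) = 18373/(-20394) = 18373*(-1/20394) = -18373/20394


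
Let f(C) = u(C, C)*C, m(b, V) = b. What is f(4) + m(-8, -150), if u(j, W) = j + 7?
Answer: 36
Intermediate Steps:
u(j, W) = 7 + j
f(C) = C*(7 + C) (f(C) = (7 + C)*C = C*(7 + C))
f(4) + m(-8, -150) = 4*(7 + 4) - 8 = 4*11 - 8 = 44 - 8 = 36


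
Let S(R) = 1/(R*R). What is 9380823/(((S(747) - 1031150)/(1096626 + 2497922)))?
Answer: -18815962230943209036/575390980349 ≈ -3.2701e+7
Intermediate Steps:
S(R) = R⁻² (S(R) = 1/(R²) = R⁻²)
9380823/(((S(747) - 1031150)/(1096626 + 2497922))) = 9380823/(((747⁻² - 1031150)/(1096626 + 2497922))) = 9380823/(((1/558009 - 1031150)/3594548)) = 9380823/((-575390980349/558009*1/3594548)) = 9380823/(-575390980349/2005790134932) = 9380823*(-2005790134932/575390980349) = -18815962230943209036/575390980349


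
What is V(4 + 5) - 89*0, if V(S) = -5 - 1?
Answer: -6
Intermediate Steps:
V(S) = -6
V(4 + 5) - 89*0 = -6 - 89*0 = -6 + 0 = -6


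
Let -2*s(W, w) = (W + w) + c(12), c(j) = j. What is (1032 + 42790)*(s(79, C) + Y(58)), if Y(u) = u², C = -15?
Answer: 145751972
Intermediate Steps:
s(W, w) = -6 - W/2 - w/2 (s(W, w) = -((W + w) + 12)/2 = -(12 + W + w)/2 = -6 - W/2 - w/2)
(1032 + 42790)*(s(79, C) + Y(58)) = (1032 + 42790)*((-6 - ½*79 - ½*(-15)) + 58²) = 43822*((-6 - 79/2 + 15/2) + 3364) = 43822*(-38 + 3364) = 43822*3326 = 145751972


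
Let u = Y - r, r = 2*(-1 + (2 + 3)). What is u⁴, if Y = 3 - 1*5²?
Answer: 810000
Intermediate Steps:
r = 8 (r = 2*(-1 + 5) = 2*4 = 8)
Y = -22 (Y = 3 - 1*25 = 3 - 25 = -22)
u = -30 (u = -22 - 1*8 = -22 - 8 = -30)
u⁴ = (-30)⁴ = 810000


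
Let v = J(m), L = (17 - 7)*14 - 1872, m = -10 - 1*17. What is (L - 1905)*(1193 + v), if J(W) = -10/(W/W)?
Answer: -4302571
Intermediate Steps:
m = -27 (m = -10 - 17 = -27)
L = -1732 (L = 10*14 - 1872 = 140 - 1872 = -1732)
J(W) = -10 (J(W) = -10/1 = -10*1 = -10)
v = -10
(L - 1905)*(1193 + v) = (-1732 - 1905)*(1193 - 10) = -3637*1183 = -4302571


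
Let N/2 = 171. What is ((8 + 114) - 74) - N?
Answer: -294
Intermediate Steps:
N = 342 (N = 2*171 = 342)
((8 + 114) - 74) - N = ((8 + 114) - 74) - 1*342 = (122 - 74) - 342 = 48 - 342 = -294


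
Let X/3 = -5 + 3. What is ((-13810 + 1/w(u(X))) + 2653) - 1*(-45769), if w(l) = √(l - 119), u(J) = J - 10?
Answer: 34612 - I*√15/45 ≈ 34612.0 - 0.086066*I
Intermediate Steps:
X = -6 (X = 3*(-5 + 3) = 3*(-2) = -6)
u(J) = -10 + J
w(l) = √(-119 + l)
((-13810 + 1/w(u(X))) + 2653) - 1*(-45769) = ((-13810 + 1/(√(-119 + (-10 - 6)))) + 2653) - 1*(-45769) = ((-13810 + 1/(√(-119 - 16))) + 2653) + 45769 = ((-13810 + 1/(√(-135))) + 2653) + 45769 = ((-13810 + 1/(3*I*√15)) + 2653) + 45769 = ((-13810 - I*√15/45) + 2653) + 45769 = (-11157 - I*√15/45) + 45769 = 34612 - I*√15/45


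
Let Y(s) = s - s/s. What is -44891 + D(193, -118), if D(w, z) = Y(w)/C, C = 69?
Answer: -1032429/23 ≈ -44888.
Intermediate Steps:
Y(s) = -1 + s (Y(s) = s - 1*1 = s - 1 = -1 + s)
D(w, z) = -1/69 + w/69 (D(w, z) = (-1 + w)/69 = (-1 + w)*(1/69) = -1/69 + w/69)
-44891 + D(193, -118) = -44891 + (-1/69 + (1/69)*193) = -44891 + (-1/69 + 193/69) = -44891 + 64/23 = -1032429/23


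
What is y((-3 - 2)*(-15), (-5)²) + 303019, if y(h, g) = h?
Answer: 303094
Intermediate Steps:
y((-3 - 2)*(-15), (-5)²) + 303019 = (-3 - 2)*(-15) + 303019 = -5*(-15) + 303019 = 75 + 303019 = 303094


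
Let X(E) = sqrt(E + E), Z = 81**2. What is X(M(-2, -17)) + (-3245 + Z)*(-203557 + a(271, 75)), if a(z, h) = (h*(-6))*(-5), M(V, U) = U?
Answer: -667534012 + I*sqrt(34) ≈ -6.6753e+8 + 5.831*I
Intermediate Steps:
a(z, h) = 30*h (a(z, h) = -6*h*(-5) = 30*h)
Z = 6561
X(E) = sqrt(2)*sqrt(E) (X(E) = sqrt(2*E) = sqrt(2)*sqrt(E))
X(M(-2, -17)) + (-3245 + Z)*(-203557 + a(271, 75)) = sqrt(2)*sqrt(-17) + (-3245 + 6561)*(-203557 + 30*75) = sqrt(2)*(I*sqrt(17)) + 3316*(-203557 + 2250) = I*sqrt(34) + 3316*(-201307) = I*sqrt(34) - 667534012 = -667534012 + I*sqrt(34)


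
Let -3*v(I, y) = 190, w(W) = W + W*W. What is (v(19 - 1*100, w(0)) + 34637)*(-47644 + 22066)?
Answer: -884325246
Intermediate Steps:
w(W) = W + W**2
v(I, y) = -190/3 (v(I, y) = -1/3*190 = -190/3)
(v(19 - 1*100, w(0)) + 34637)*(-47644 + 22066) = (-190/3 + 34637)*(-47644 + 22066) = (103721/3)*(-25578) = -884325246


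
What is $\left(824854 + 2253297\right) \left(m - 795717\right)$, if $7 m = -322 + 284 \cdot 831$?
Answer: $- \frac{16419894770887}{7} \approx -2.3457 \cdot 10^{12}$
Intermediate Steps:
$m = \frac{235682}{7}$ ($m = \frac{-322 + 284 \cdot 831}{7} = \frac{-322 + 236004}{7} = \frac{1}{7} \cdot 235682 = \frac{235682}{7} \approx 33669.0$)
$\left(824854 + 2253297\right) \left(m - 795717\right) = \left(824854 + 2253297\right) \left(\frac{235682}{7} - 795717\right) = 3078151 \left(- \frac{5334337}{7}\right) = - \frac{16419894770887}{7}$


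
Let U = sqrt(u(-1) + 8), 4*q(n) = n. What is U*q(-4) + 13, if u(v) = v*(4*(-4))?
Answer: 13 - 2*sqrt(6) ≈ 8.1010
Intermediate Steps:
u(v) = -16*v (u(v) = v*(-16) = -16*v)
q(n) = n/4
U = 2*sqrt(6) (U = sqrt(-16*(-1) + 8) = sqrt(16 + 8) = sqrt(24) = 2*sqrt(6) ≈ 4.8990)
U*q(-4) + 13 = (2*sqrt(6))*((1/4)*(-4)) + 13 = (2*sqrt(6))*(-1) + 13 = -2*sqrt(6) + 13 = 13 - 2*sqrt(6)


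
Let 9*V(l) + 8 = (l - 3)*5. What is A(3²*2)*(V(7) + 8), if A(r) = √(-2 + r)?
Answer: 112/3 ≈ 37.333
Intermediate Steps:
V(l) = -23/9 + 5*l/9 (V(l) = -8/9 + ((l - 3)*5)/9 = -8/9 + ((-3 + l)*5)/9 = -8/9 + (-15 + 5*l)/9 = -8/9 + (-5/3 + 5*l/9) = -23/9 + 5*l/9)
A(3²*2)*(V(7) + 8) = √(-2 + 3²*2)*((-23/9 + (5/9)*7) + 8) = √(-2 + 9*2)*((-23/9 + 35/9) + 8) = √(-2 + 18)*(4/3 + 8) = √16*(28/3) = 4*(28/3) = 112/3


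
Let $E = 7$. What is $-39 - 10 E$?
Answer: $-109$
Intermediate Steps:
$-39 - 10 E = -39 - 70 = -109$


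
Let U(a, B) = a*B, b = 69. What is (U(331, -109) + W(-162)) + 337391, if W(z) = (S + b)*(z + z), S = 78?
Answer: 253684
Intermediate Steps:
U(a, B) = B*a
W(z) = 294*z (W(z) = (78 + 69)*(z + z) = 147*(2*z) = 294*z)
(U(331, -109) + W(-162)) + 337391 = (-109*331 + 294*(-162)) + 337391 = (-36079 - 47628) + 337391 = -83707 + 337391 = 253684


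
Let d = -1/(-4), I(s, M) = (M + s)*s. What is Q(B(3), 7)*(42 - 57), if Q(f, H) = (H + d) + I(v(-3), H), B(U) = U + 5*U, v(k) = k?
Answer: 285/4 ≈ 71.250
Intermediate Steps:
I(s, M) = s*(M + s)
d = 1/4 (d = -1*(-1/4) = 1/4 ≈ 0.25000)
B(U) = 6*U
Q(f, H) = 37/4 - 2*H (Q(f, H) = (H + 1/4) - 3*(H - 3) = (1/4 + H) - 3*(-3 + H) = (1/4 + H) + (9 - 3*H) = 37/4 - 2*H)
Q(B(3), 7)*(42 - 57) = (37/4 - 2*7)*(42 - 57) = (37/4 - 14)*(-15) = -19/4*(-15) = 285/4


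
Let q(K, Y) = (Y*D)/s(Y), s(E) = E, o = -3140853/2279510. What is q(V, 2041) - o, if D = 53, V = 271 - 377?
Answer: 123954883/2279510 ≈ 54.378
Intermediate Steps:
V = -106
o = -3140853/2279510 (o = -3140853*1/2279510 = -3140853/2279510 ≈ -1.3779)
q(K, Y) = 53 (q(K, Y) = (Y*53)/Y = (53*Y)/Y = 53)
q(V, 2041) - o = 53 - 1*(-3140853/2279510) = 53 + 3140853/2279510 = 123954883/2279510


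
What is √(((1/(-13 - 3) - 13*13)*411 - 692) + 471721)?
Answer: √6424709/4 ≈ 633.67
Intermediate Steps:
√(((1/(-13 - 3) - 13*13)*411 - 692) + 471721) = √(((1/(-16) - 169)*411 - 692) + 471721) = √(((-1/16 - 169)*411 - 692) + 471721) = √((-2705/16*411 - 692) + 471721) = √((-1111755/16 - 692) + 471721) = √(-1122827/16 + 471721) = √(6424709/16) = √6424709/4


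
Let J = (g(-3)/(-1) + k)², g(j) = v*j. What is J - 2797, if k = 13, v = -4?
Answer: -2796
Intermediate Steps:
g(j) = -4*j
J = 1 (J = (-4*(-3)/(-1) + 13)² = (12*(-1) + 13)² = (-12 + 13)² = 1² = 1)
J - 2797 = 1 - 2797 = -2796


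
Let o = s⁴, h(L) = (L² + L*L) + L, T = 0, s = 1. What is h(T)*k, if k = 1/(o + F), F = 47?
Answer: 0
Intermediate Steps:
h(L) = L + 2*L² (h(L) = (L² + L²) + L = 2*L² + L = L + 2*L²)
o = 1 (o = 1⁴ = 1)
k = 1/48 (k = 1/(1 + 47) = 1/48 ≈ 0.020833)
h(T)*k = (0*(1 + 2*0))*(1/48) = (0*(1 + 0))*(1/48) = (0*1)*(1/48) = 0*(1/48) = 0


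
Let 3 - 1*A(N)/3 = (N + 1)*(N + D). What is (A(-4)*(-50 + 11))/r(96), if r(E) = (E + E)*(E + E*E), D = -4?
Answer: 273/198656 ≈ 0.0013742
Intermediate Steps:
A(N) = 9 - 3*(1 + N)*(-4 + N) (A(N) = 9 - 3*(N + 1)*(N - 4) = 9 - 3*(1 + N)*(-4 + N))
r(E) = 2*E*(E + E²) (r(E) = (2*E)*(E + E²) = 2*E*(E + E²))
(A(-4)*(-50 + 11))/r(96) = ((21 - 3*(-4)² + 9*(-4))*(-50 + 11))/((2*96²*(1 + 96))) = ((21 - 3*16 - 36)*(-39))/((2*9216*97)) = ((21 - 48 - 36)*(-39))/1787904 = -63*(-39)*(1/1787904) = 2457*(1/1787904) = 273/198656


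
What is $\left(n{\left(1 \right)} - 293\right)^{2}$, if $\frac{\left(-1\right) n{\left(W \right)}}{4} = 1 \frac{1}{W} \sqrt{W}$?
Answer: $88209$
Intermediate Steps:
$n{\left(W \right)} = - \frac{4}{\sqrt{W}}$ ($n{\left(W \right)} = - 4 \cdot 1 \frac{1}{W} \sqrt{W} = - 4 \frac{\sqrt{W}}{W} = - \frac{4}{\sqrt{W}}$)
$\left(n{\left(1 \right)} - 293\right)^{2} = \left(- 4 \frac{1}{\sqrt{1}} - 293\right)^{2} = \left(\left(-4\right) 1 - 293\right)^{2} = \left(-4 - 293\right)^{2} = \left(-297\right)^{2} = 88209$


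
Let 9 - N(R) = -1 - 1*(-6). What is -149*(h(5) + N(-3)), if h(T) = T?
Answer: -1341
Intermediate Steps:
N(R) = 4 (N(R) = 9 - (-1 - 1*(-6)) = 9 - (-1 + 6) = 9 - 1*5 = 9 - 5 = 4)
-149*(h(5) + N(-3)) = -149*(5 + 4) = -149*9 = -1341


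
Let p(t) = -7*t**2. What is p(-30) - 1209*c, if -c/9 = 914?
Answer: 9938934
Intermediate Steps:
c = -8226 (c = -9*914 = -8226)
p(-30) - 1209*c = -7*(-30)**2 - 1209*(-8226) = -7*900 + 9945234 = -6300 + 9945234 = 9938934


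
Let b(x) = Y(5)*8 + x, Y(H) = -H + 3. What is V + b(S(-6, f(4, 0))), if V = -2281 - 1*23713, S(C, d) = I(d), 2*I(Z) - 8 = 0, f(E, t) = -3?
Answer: -26006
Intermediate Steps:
Y(H) = 3 - H
I(Z) = 4 (I(Z) = 4 + (½)*0 = 4 + 0 = 4)
S(C, d) = 4
b(x) = -16 + x (b(x) = (3 - 1*5)*8 + x = (3 - 5)*8 + x = -2*8 + x = -16 + x)
V = -25994 (V = -2281 - 23713 = -25994)
V + b(S(-6, f(4, 0))) = -25994 + (-16 + 4) = -25994 - 12 = -26006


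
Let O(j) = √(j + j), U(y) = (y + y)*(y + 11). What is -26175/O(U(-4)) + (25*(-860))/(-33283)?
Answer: 21500/33283 + 26175*I*√7/28 ≈ 0.64598 + 2473.3*I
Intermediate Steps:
U(y) = 2*y*(11 + y) (U(y) = (2*y)*(11 + y) = 2*y*(11 + y))
O(j) = √2*√j (O(j) = √(2*j) = √2*√j)
-26175/O(U(-4)) + (25*(-860))/(-33283) = -26175*(-I/(4*√(11 - 4))) + (25*(-860))/(-33283) = -26175*(-I*√7/28) - 21500*(-1/33283) = -26175*(-I*√7/28) + 21500/33283 = -(-26175)*I*√7/28 + 21500/33283 = 26175*I*√7/28 + 21500/33283 = 21500/33283 + 26175*I*√7/28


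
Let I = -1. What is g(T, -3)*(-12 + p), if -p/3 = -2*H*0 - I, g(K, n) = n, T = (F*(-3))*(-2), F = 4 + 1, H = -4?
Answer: 45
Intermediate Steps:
F = 5
T = 30 (T = (5*(-3))*(-2) = -15*(-2) = 30)
p = -3 (p = -3*(-2*(-4)*0 - 1*(-1)) = -3*(8*0 + 1) = -3*(0 + 1) = -3*1 = -3)
g(T, -3)*(-12 + p) = -3*(-12 - 3) = -3*(-15) = 45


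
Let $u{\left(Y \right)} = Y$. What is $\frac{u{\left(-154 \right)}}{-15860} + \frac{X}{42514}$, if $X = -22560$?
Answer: $- \frac{87813611}{168568010} \approx -0.52094$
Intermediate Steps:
$\frac{u{\left(-154 \right)}}{-15860} + \frac{X}{42514} = - \frac{154}{-15860} - \frac{22560}{42514} = \left(-154\right) \left(- \frac{1}{15860}\right) - \frac{11280}{21257} = \frac{77}{7930} - \frac{11280}{21257} = - \frac{87813611}{168568010}$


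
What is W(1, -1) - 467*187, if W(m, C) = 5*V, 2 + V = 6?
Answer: -87309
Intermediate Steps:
V = 4 (V = -2 + 6 = 4)
W(m, C) = 20 (W(m, C) = 5*4 = 20)
W(1, -1) - 467*187 = 20 - 467*187 = 20 - 87329 = -87309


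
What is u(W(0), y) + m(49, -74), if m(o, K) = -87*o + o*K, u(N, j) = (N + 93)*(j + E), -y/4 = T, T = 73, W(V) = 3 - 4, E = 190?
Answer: -17273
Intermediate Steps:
W(V) = -1
y = -292 (y = -4*73 = -292)
u(N, j) = (93 + N)*(190 + j) (u(N, j) = (N + 93)*(j + 190) = (93 + N)*(190 + j))
m(o, K) = -87*o + K*o
u(W(0), y) + m(49, -74) = (17670 + 93*(-292) + 190*(-1) - 1*(-292)) + 49*(-87 - 74) = (17670 - 27156 - 190 + 292) + 49*(-161) = -9384 - 7889 = -17273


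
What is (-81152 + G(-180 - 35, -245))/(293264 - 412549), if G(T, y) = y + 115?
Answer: 81282/119285 ≈ 0.68141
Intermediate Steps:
G(T, y) = 115 + y
(-81152 + G(-180 - 35, -245))/(293264 - 412549) = (-81152 + (115 - 245))/(293264 - 412549) = (-81152 - 130)/(-119285) = -81282*(-1/119285) = 81282/119285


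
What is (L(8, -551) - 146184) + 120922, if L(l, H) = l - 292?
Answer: -25546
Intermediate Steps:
L(l, H) = -292 + l
(L(8, -551) - 146184) + 120922 = ((-292 + 8) - 146184) + 120922 = (-284 - 146184) + 120922 = -146468 + 120922 = -25546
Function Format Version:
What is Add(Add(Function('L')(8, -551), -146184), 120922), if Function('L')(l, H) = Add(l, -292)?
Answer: -25546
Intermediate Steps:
Function('L')(l, H) = Add(-292, l)
Add(Add(Function('L')(8, -551), -146184), 120922) = Add(Add(Add(-292, 8), -146184), 120922) = Add(Add(-284, -146184), 120922) = Add(-146468, 120922) = -25546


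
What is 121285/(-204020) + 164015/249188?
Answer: 80989343/1270983394 ≈ 0.063722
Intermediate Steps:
121285/(-204020) + 164015/249188 = 121285*(-1/204020) + 164015*(1/249188) = -24257/40804 + 164015/249188 = 80989343/1270983394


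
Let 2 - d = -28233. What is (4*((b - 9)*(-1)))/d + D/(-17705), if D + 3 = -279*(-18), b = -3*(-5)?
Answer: -28427277/99980135 ≈ -0.28433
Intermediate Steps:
d = 28235 (d = 2 - 1*(-28233) = 2 + 28233 = 28235)
b = 15
D = 5019 (D = -3 - 279*(-18) = -3 - 1*(-5022) = -3 + 5022 = 5019)
(4*((b - 9)*(-1)))/d + D/(-17705) = (4*((15 - 9)*(-1)))/28235 + 5019/(-17705) = (4*(6*(-1)))*(1/28235) + 5019*(-1/17705) = (4*(-6))*(1/28235) - 5019/17705 = -24*1/28235 - 5019/17705 = -24/28235 - 5019/17705 = -28427277/99980135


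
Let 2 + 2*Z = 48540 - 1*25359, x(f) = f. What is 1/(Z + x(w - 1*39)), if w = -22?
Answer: 2/23057 ≈ 8.6742e-5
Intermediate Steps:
Z = 23179/2 (Z = -1 + (48540 - 1*25359)/2 = -1 + (48540 - 25359)/2 = -1 + (1/2)*23181 = -1 + 23181/2 = 23179/2 ≈ 11590.)
1/(Z + x(w - 1*39)) = 1/(23179/2 + (-22 - 1*39)) = 1/(23179/2 + (-22 - 39)) = 1/(23179/2 - 61) = 1/(23057/2) = 2/23057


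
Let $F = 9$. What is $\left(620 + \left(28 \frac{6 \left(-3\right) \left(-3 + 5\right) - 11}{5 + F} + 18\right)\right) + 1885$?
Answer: $2429$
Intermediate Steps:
$\left(620 + \left(28 \frac{6 \left(-3\right) \left(-3 + 5\right) - 11}{5 + F} + 18\right)\right) + 1885 = \left(620 + \left(28 \frac{6 \left(-3\right) \left(-3 + 5\right) - 11}{5 + 9} + 18\right)\right) + 1885 = \left(620 + \left(28 \frac{\left(-18\right) 2 - 11}{14} + 18\right)\right) + 1885 = \left(620 + \left(28 \left(-36 - 11\right) \frac{1}{14} + 18\right)\right) + 1885 = \left(620 + \left(28 \left(\left(-47\right) \frac{1}{14}\right) + 18\right)\right) + 1885 = \left(620 + \left(28 \left(- \frac{47}{14}\right) + 18\right)\right) + 1885 = \left(620 + \left(-94 + 18\right)\right) + 1885 = \left(620 - 76\right) + 1885 = 544 + 1885 = 2429$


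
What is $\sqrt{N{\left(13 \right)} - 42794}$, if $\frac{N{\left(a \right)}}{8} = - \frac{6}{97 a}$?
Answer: $\frac{i \sqrt{68047698602}}{1261} \approx 206.87 i$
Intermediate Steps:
$N{\left(a \right)} = - \frac{48}{97 a}$ ($N{\left(a \right)} = 8 \left(- \frac{6}{97 a}\right) = - \frac{48}{97 a}$)
$\sqrt{N{\left(13 \right)} - 42794} = \sqrt{- \frac{48}{97 \cdot 13} - 42794} = \sqrt{\left(- \frac{48}{97}\right) \frac{1}{13} - 42794} = \sqrt{- \frac{48}{1261} - 42794} = \sqrt{- \frac{53963282}{1261}} = \frac{i \sqrt{68047698602}}{1261}$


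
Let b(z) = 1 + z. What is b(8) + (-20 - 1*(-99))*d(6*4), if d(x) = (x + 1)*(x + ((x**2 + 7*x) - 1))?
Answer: 1514834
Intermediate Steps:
d(x) = (1 + x)*(-1 + x**2 + 8*x) (d(x) = (1 + x)*(x + (-1 + x**2 + 7*x)) = (1 + x)*(-1 + x**2 + 8*x))
b(8) + (-20 - 1*(-99))*d(6*4) = (1 + 8) + (-20 - 1*(-99))*(-1 + (6*4)**3 + 7*(6*4) + 9*(6*4)**2) = 9 + (-20 + 99)*(-1 + 24**3 + 7*24 + 9*24**2) = 9 + 79*(-1 + 13824 + 168 + 9*576) = 9 + 79*(-1 + 13824 + 168 + 5184) = 9 + 79*19175 = 9 + 1514825 = 1514834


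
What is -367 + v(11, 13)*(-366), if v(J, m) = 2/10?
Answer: -2201/5 ≈ -440.20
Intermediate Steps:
v(J, m) = ⅕ (v(J, m) = 2*(⅒) = ⅕)
-367 + v(11, 13)*(-366) = -367 + (⅕)*(-366) = -367 - 366/5 = -2201/5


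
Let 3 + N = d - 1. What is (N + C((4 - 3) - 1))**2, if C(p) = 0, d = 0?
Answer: 16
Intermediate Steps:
N = -4 (N = -3 + (0 - 1) = -3 - 1 = -4)
(N + C((4 - 3) - 1))**2 = (-4 + 0)**2 = (-4)**2 = 16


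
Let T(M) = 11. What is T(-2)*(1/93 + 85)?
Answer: 86966/93 ≈ 935.12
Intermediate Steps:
T(-2)*(1/93 + 85) = 11*(1/93 + 85) = 11*(7906/93) = 86966/93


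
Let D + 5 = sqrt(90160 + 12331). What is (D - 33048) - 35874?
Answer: -68927 + sqrt(102491) ≈ -68607.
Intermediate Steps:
D = -5 + sqrt(102491) (D = -5 + sqrt(90160 + 12331) = -5 + sqrt(102491) ≈ 315.14)
(D - 33048) - 35874 = ((-5 + sqrt(102491)) - 33048) - 35874 = (-33053 + sqrt(102491)) - 35874 = -68927 + sqrt(102491)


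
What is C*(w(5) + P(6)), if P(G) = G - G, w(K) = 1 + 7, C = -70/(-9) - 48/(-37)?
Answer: 24176/333 ≈ 72.601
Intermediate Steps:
C = 3022/333 (C = -70*(-⅑) - 48*(-1/37) = 70/9 + 48/37 = 3022/333 ≈ 9.0751)
w(K) = 8
P(G) = 0
C*(w(5) + P(6)) = 3022*(8 + 0)/333 = (3022/333)*8 = 24176/333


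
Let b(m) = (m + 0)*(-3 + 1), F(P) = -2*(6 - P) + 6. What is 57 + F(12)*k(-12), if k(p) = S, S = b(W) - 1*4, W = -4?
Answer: 129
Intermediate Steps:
F(P) = -6 + 2*P (F(P) = (-12 + 2*P) + 6 = -6 + 2*P)
b(m) = -2*m (b(m) = m*(-2) = -2*m)
S = 4 (S = -2*(-4) - 1*4 = 8 - 4 = 4)
k(p) = 4
57 + F(12)*k(-12) = 57 + (-6 + 2*12)*4 = 57 + (-6 + 24)*4 = 57 + 18*4 = 57 + 72 = 129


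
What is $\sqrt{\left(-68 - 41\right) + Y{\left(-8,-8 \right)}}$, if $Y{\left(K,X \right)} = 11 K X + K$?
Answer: $\sqrt{587} \approx 24.228$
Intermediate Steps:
$Y{\left(K,X \right)} = K + 11 K X$ ($Y{\left(K,X \right)} = 11 K X + K = K + 11 K X$)
$\sqrt{\left(-68 - 41\right) + Y{\left(-8,-8 \right)}} = \sqrt{\left(-68 - 41\right) - 8 \left(1 + 11 \left(-8\right)\right)} = \sqrt{-109 - 8 \left(1 - 88\right)} = \sqrt{-109 - -696} = \sqrt{-109 + 696} = \sqrt{587}$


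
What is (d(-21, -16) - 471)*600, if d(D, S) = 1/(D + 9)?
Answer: -282650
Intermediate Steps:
d(D, S) = 1/(9 + D)
(d(-21, -16) - 471)*600 = (1/(9 - 21) - 471)*600 = (1/(-12) - 471)*600 = (-1/12 - 471)*600 = -5653/12*600 = -282650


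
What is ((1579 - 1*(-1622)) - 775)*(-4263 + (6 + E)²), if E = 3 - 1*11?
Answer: -10332334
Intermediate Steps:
E = -8 (E = 3 - 11 = -8)
((1579 - 1*(-1622)) - 775)*(-4263 + (6 + E)²) = ((1579 - 1*(-1622)) - 775)*(-4263 + (6 - 8)²) = ((1579 + 1622) - 775)*(-4263 + (-2)²) = (3201 - 775)*(-4263 + 4) = 2426*(-4259) = -10332334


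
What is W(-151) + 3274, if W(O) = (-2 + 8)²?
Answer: 3310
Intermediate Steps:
W(O) = 36 (W(O) = 6² = 36)
W(-151) + 3274 = 36 + 3274 = 3310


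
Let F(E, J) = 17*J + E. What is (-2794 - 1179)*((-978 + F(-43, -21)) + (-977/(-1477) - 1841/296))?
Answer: 2403190389393/437192 ≈ 5.4969e+6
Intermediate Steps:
F(E, J) = E + 17*J
(-2794 - 1179)*((-978 + F(-43, -21)) + (-977/(-1477) - 1841/296)) = (-2794 - 1179)*((-978 + (-43 + 17*(-21))) + (-977/(-1477) - 1841/296)) = -3973*((-978 + (-43 - 357)) + (-977*(-1/1477) - 1841*1/296)) = -3973*((-978 - 400) + (977/1477 - 1841/296)) = -3973*(-1378 - 2429965/437192) = -3973*(-604880541/437192) = 2403190389393/437192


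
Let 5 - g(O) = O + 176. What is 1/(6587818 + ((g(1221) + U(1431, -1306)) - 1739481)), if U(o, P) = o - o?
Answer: 1/4846945 ≈ 2.0632e-7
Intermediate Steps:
U(o, P) = 0
g(O) = -171 - O (g(O) = 5 - (O + 176) = 5 - (176 + O) = 5 + (-176 - O) = -171 - O)
1/(6587818 + ((g(1221) + U(1431, -1306)) - 1739481)) = 1/(6587818 + (((-171 - 1*1221) + 0) - 1739481)) = 1/(6587818 + (((-171 - 1221) + 0) - 1739481)) = 1/(6587818 + ((-1392 + 0) - 1739481)) = 1/(6587818 + (-1392 - 1739481)) = 1/(6587818 - 1740873) = 1/4846945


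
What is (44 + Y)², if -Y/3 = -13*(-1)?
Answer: 25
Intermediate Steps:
Y = -39 (Y = -(-39)*(-1) = -3*13 = -39)
(44 + Y)² = (44 - 39)² = 5² = 25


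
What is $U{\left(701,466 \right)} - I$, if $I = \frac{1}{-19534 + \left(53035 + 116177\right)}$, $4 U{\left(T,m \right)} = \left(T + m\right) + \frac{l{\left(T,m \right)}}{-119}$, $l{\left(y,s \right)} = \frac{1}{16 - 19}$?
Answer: $\frac{15589711733}{53435046} \approx 291.75$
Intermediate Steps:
$l{\left(y,s \right)} = - \frac{1}{3}$ ($l{\left(y,s \right)} = \frac{1}{-3} = - \frac{1}{3}$)
$U{\left(T,m \right)} = \frac{1}{1428} + \frac{T}{4} + \frac{m}{4}$ ($U{\left(T,m \right)} = \frac{\left(T + m\right) - \frac{1}{3 \left(-119\right)}}{4} = \frac{\left(T + m\right) - - \frac{1}{357}}{4} = \frac{\left(T + m\right) + \frac{1}{357}}{4} = \frac{\frac{1}{357} + T + m}{4} = \frac{1}{1428} + \frac{T}{4} + \frac{m}{4}$)
$I = \frac{1}{149678}$ ($I = \frac{1}{-19534 + 169212} = \frac{1}{149678} \approx 6.681 \cdot 10^{-6}$)
$U{\left(701,466 \right)} - I = \left(\frac{1}{1428} + \frac{1}{4} \cdot 701 + \frac{1}{4} \cdot 466\right) - \frac{1}{149678} = \left(\frac{1}{1428} + \frac{701}{4} + \frac{233}{2}\right) - \frac{1}{149678} = \frac{104155}{357} - \frac{1}{149678} = \frac{15589711733}{53435046}$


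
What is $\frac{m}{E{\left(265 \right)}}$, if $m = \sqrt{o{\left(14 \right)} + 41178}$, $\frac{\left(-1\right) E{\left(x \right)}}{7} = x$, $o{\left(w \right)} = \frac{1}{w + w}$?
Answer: $- \frac{\sqrt{8070895}}{25970} \approx -0.10939$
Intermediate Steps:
$o{\left(w \right)} = \frac{1}{2 w}$
$E{\left(x \right)} = - 7 x$
$m = \frac{\sqrt{8070895}}{14}$ ($m = \sqrt{\frac{1}{2 \cdot 14} + 41178} = \sqrt{\frac{1}{2} \cdot \frac{1}{14} + 41178} = \sqrt{\frac{1}{28} + 41178} = \sqrt{\frac{1152985}{28}} = \frac{\sqrt{8070895}}{14} \approx 202.92$)
$\frac{m}{E{\left(265 \right)}} = \frac{\frac{1}{14} \sqrt{8070895}}{\left(-7\right) 265} = \frac{\frac{1}{14} \sqrt{8070895}}{-1855} = \frac{\sqrt{8070895}}{14} \left(- \frac{1}{1855}\right) = - \frac{\sqrt{8070895}}{25970}$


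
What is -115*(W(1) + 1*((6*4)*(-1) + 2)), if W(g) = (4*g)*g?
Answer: 2070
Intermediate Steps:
W(g) = 4*g²
-115*(W(1) + 1*((6*4)*(-1) + 2)) = -115*(4*1² + 1*((6*4)*(-1) + 2)) = -115*(4*1 + 1*(24*(-1) + 2)) = -115*(4 + 1*(-24 + 2)) = -115*(4 + 1*(-22)) = -115*(4 - 22) = -115*(-18) = 2070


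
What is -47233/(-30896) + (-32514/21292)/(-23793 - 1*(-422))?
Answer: 5876217382225/3843580824368 ≈ 1.5288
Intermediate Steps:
-47233/(-30896) + (-32514/21292)/(-23793 - 1*(-422)) = -47233*(-1/30896) + (-32514*1/21292)/(-23793 + 422) = 47233/30896 - 16257/10646/(-23371) = 47233/30896 - 16257/10646*(-1/23371) = 47233/30896 + 16257/248807666 = 5876217382225/3843580824368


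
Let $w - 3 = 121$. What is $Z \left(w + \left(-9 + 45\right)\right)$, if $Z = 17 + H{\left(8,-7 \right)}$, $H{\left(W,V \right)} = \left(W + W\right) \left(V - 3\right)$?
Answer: $-22880$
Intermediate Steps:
$w = 124$ ($w = 3 + 121 = 124$)
$H{\left(W,V \right)} = 2 W \left(-3 + V\right)$
$Z = -143$ ($Z = 17 + 2 \cdot 8 \left(-3 - 7\right) = 17 + 2 \cdot 8 \left(-10\right) = 17 - 160 = -143$)
$Z \left(w + \left(-9 + 45\right)\right) = - 143 \left(124 + \left(-9 + 45\right)\right) = - 143 \left(124 + 36\right) = \left(-143\right) 160 = -22880$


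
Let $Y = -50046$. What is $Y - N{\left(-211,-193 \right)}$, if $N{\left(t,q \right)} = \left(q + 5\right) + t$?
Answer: $-49647$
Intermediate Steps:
$N{\left(t,q \right)} = 5 + q + t$ ($N{\left(t,q \right)} = \left(5 + q\right) + t = 5 + q + t$)
$Y - N{\left(-211,-193 \right)} = -50046 - \left(5 - 193 - 211\right) = -50046 - -399 = -50046 + 399 = -49647$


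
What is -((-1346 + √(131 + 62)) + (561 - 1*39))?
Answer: 824 - √193 ≈ 810.11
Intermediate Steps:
-((-1346 + √(131 + 62)) + (561 - 1*39)) = -((-1346 + √193) + (561 - 39)) = -((-1346 + √193) + 522) = -(-824 + √193) = 824 - √193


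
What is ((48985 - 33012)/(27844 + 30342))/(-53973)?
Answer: -15973/3140472978 ≈ -5.0862e-6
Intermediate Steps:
((48985 - 33012)/(27844 + 30342))/(-53973) = (15973/58186)*(-1/53973) = -15973/3140472978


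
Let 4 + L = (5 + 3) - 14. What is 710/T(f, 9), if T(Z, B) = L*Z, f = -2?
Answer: 71/2 ≈ 35.500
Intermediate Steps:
L = -10 (L = -4 + ((5 + 3) - 14) = -4 + (8 - 14) = -4 - 6 = -10)
T(Z, B) = -10*Z
710/T(f, 9) = 710/((-10*(-2))) = 710/20 = 710*(1/20) = 71/2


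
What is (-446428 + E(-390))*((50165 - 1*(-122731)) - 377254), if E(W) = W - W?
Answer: 91231133224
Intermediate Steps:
E(W) = 0
(-446428 + E(-390))*((50165 - 1*(-122731)) - 377254) = (-446428 + 0)*((50165 - 1*(-122731)) - 377254) = -446428*((50165 + 122731) - 377254) = -446428*(172896 - 377254) = -446428*(-204358) = 91231133224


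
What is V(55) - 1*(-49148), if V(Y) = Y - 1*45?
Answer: 49158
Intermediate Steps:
V(Y) = -45 + Y (V(Y) = Y - 45 = -45 + Y)
V(55) - 1*(-49148) = (-45 + 55) - 1*(-49148) = 10 + 49148 = 49158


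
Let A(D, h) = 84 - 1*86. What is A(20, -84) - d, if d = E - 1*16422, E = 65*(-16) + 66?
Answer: 17394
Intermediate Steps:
E = -974 (E = -1040 + 66 = -974)
A(D, h) = -2 (A(D, h) = 84 - 86 = -2)
d = -17396 (d = -974 - 1*16422 = -974 - 16422 = -17396)
A(20, -84) - d = -2 - 1*(-17396) = -2 + 17396 = 17394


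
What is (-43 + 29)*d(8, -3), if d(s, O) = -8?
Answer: 112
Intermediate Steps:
(-43 + 29)*d(8, -3) = (-43 + 29)*(-8) = -14*(-8) = 112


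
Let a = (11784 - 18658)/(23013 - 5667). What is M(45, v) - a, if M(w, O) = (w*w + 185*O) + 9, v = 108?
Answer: 27275837/1239 ≈ 22014.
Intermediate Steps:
M(w, O) = 9 + w² + 185*O (M(w, O) = (w² + 185*O) + 9 = 9 + w² + 185*O)
a = -491/1239 (a = -6874/17346 = -6874*1/17346 = -491/1239 ≈ -0.39629)
M(45, v) - a = (9 + 45² + 185*108) - 1*(-491/1239) = (9 + 2025 + 19980) + 491/1239 = 22014 + 491/1239 = 27275837/1239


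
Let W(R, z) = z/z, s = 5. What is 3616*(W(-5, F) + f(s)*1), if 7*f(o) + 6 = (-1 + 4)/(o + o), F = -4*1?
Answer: 23504/35 ≈ 671.54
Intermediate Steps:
F = -4
W(R, z) = 1
f(o) = -6/7 + 3/(14*o) (f(o) = -6/7 + ((-1 + 4)/(o + o))/7 = -6/7 + (3/((2*o)))/7 = -6/7 + (3*(1/(2*o)))/7 = -6/7 + (3/(2*o))/7 = -6/7 + 3/(14*o))
3616*(W(-5, F) + f(s)*1) = 3616*(1 + ((3/14)*(1 - 4*5)/5)*1) = 3616*(1 + ((3/14)*(1/5)*(1 - 20))*1) = 3616*(1 + ((3/14)*(1/5)*(-19))*1) = 3616*(1 - 57/70*1) = 3616*(1 - 57/70) = 3616*(13/70) = 23504/35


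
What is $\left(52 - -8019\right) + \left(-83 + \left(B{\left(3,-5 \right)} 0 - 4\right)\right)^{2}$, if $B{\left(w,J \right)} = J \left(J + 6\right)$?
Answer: $15640$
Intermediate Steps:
$B{\left(w,J \right)} = J \left(6 + J\right)$
$\left(52 - -8019\right) + \left(-83 + \left(B{\left(3,-5 \right)} 0 - 4\right)\right)^{2} = \left(52 - -8019\right) + \left(-83 - \left(4 - - 5 \left(6 - 5\right) 0\right)\right)^{2} = \left(52 + 8019\right) + \left(-83 - \left(4 - \left(-5\right) 1 \cdot 0\right)\right)^{2} = 8071 + \left(-83 - 4\right)^{2} = 8071 + \left(-87\right)^{2} = 8071 + 7569 = 15640$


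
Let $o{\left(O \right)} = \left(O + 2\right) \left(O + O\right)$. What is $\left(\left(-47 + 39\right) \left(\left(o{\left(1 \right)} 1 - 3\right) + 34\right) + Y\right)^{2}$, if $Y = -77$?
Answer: $139129$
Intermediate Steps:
$o{\left(O \right)} = 2 O \left(2 + O\right)$ ($o{\left(O \right)} = \left(2 + O\right) 2 O = 2 O \left(2 + O\right)$)
$\left(\left(-47 + 39\right) \left(\left(o{\left(1 \right)} 1 - 3\right) + 34\right) + Y\right)^{2} = \left(\left(-47 + 39\right) \left(\left(2 \cdot 1 \left(2 + 1\right) 1 - 3\right) + 34\right) - 77\right)^{2} = \left(- 8 \left(\left(2 \cdot 1 \cdot 3 \cdot 1 - 3\right) + 34\right) - 77\right)^{2} = \left(- 8 \left(\left(6 \cdot 1 - 3\right) + 34\right) - 77\right)^{2} = \left(- 8 \left(\left(6 - 3\right) + 34\right) - 77\right)^{2} = \left(- 8 \left(3 + 34\right) - 77\right)^{2} = \left(\left(-8\right) 37 - 77\right)^{2} = \left(-296 - 77\right)^{2} = \left(-373\right)^{2} = 139129$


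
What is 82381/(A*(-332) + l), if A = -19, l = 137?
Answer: 82381/6445 ≈ 12.782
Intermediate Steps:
82381/(A*(-332) + l) = 82381/(-19*(-332) + 137) = 82381/(6308 + 137) = 82381/6445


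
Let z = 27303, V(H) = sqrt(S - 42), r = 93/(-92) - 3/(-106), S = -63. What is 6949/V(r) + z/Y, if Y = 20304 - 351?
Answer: 9101/6651 - 6949*I*sqrt(105)/105 ≈ 1.3684 - 678.15*I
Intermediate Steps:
r = -4791/4876 (r = 93*(-1/92) - 3*(-1/106) = -93/92 + 3/106 = -4791/4876 ≈ -0.98257)
Y = 19953
V(H) = I*sqrt(105) (V(H) = sqrt(-63 - 42) = sqrt(-105) = I*sqrt(105))
6949/V(r) + z/Y = 6949/((I*sqrt(105))) + 27303/19953 = 6949*(-I*sqrt(105)/105) + 27303*(1/19953) = -6949*I*sqrt(105)/105 + 9101/6651 = 9101/6651 - 6949*I*sqrt(105)/105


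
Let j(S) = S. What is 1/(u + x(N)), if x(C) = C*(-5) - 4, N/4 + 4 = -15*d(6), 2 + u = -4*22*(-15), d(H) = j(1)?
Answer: 1/1694 ≈ 0.00059032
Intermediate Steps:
d(H) = 1
u = 1318 (u = -2 - 4*22*(-15) = -2 - 88*(-15) = -2 + 1320 = 1318)
N = -76 (N = -16 + 4*(-15*1) = -16 + 4*(-15) = -16 - 60 = -76)
x(C) = -4 - 5*C (x(C) = -5*C - 4 = -4 - 5*C)
1/(u + x(N)) = 1/(1318 + (-4 - 5*(-76))) = 1/(1318 + (-4 + 380)) = 1/(1318 + 376) = 1/1694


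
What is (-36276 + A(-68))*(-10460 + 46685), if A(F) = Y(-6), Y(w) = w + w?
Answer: -1314532800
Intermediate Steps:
Y(w) = 2*w
A(F) = -12 (A(F) = 2*(-6) = -12)
(-36276 + A(-68))*(-10460 + 46685) = (-36276 - 12)*(-10460 + 46685) = -36288*36225 = -1314532800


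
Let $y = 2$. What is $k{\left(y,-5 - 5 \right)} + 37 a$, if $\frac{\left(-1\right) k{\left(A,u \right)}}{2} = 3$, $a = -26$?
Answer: $-968$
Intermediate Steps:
$k{\left(A,u \right)} = -6$ ($k{\left(A,u \right)} = \left(-2\right) 3 = -6$)
$k{\left(y,-5 - 5 \right)} + 37 a = -6 + 37 \left(-26\right) = -6 - 962 = -968$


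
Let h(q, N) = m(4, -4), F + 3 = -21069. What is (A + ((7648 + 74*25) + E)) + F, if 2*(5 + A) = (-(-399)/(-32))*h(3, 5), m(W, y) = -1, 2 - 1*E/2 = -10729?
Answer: 632911/64 ≈ 9889.2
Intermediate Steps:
E = 21462 (E = 4 - 2*(-10729) = 4 + 21458 = 21462)
F = -21072 (F = -3 - 21069 = -21072)
h(q, N) = -1
A = 79/64 (A = -5 + (-(-399)/(-32)*(-1))/2 = -5 + (-(-399)*(-1)/32*(-1))/2 = -5 + (-21*19/32*(-1))/2 = -5 + (-399/32*(-1))/2 = -5 + (½)*(399/32) = -5 + 399/64 = 79/64 ≈ 1.2344)
(A + ((7648 + 74*25) + E)) + F = (79/64 + ((7648 + 74*25) + 21462)) - 21072 = (79/64 + ((7648 + 1850) + 21462)) - 21072 = (79/64 + (9498 + 21462)) - 21072 = (79/64 + 30960) - 21072 = 1981519/64 - 21072 = 632911/64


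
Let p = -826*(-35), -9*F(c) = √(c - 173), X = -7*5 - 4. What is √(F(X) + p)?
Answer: √(260190 - 2*I*√53)/3 ≈ 170.03 - 0.0047574*I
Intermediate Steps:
X = -39 (X = -35 - 4 = -39)
F(c) = -√(-173 + c)/9 (F(c) = -√(c - 173)/9 = -√(-173 + c)/9)
p = 28910
√(F(X) + p) = √(-√(-173 - 39)/9 + 28910) = √(-2*I*√53/9 + 28910) = √(28910 - 2*I*√53/9)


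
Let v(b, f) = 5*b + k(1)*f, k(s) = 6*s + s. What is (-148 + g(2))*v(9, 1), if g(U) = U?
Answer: -7592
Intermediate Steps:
k(s) = 7*s
v(b, f) = 5*b + 7*f (v(b, f) = 5*b + (7*1)*f = 5*b + 7*f)
(-148 + g(2))*v(9, 1) = (-148 + 2)*(5*9 + 7*1) = -146*(45 + 7) = -146*52 = -7592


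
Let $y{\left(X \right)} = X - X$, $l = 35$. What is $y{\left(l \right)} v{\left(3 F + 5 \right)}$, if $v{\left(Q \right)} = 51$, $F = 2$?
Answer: $0$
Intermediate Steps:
$y{\left(X \right)} = 0$
$y{\left(l \right)} v{\left(3 F + 5 \right)} = 0 \cdot 51 = 0$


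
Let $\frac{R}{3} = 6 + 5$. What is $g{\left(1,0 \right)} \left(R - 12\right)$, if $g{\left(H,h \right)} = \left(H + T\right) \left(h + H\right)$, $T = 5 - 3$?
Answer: $63$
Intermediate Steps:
$T = 2$
$g{\left(H,h \right)} = \left(2 + H\right) \left(H + h\right)$ ($g{\left(H,h \right)} = \left(H + 2\right) \left(h + H\right) = \left(2 + H\right) \left(H + h\right)$)
$R = 33$ ($R = 3 \left(6 + 5\right) = 3 \cdot 11 = 33$)
$g{\left(1,0 \right)} \left(R - 12\right) = \left(1^{2} + 2 \cdot 1 + 2 \cdot 0 + 1 \cdot 0\right) \left(33 - 12\right) = \left(1 + 2 + 0 + 0\right) 21 = 3 \cdot 21 = 63$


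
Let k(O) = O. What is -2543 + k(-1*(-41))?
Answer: -2502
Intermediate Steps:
-2543 + k(-1*(-41)) = -2543 - 1*(-41) = -2543 + 41 = -2502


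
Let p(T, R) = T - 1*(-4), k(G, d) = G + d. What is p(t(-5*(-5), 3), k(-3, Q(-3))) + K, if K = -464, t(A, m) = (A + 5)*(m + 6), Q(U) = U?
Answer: -190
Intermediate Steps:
t(A, m) = (5 + A)*(6 + m)
p(T, R) = 4 + T (p(T, R) = T + 4 = 4 + T)
p(t(-5*(-5), 3), k(-3, Q(-3))) + K = (4 + (30 + 5*3 + 6*(-5*(-5)) - 5*(-5)*3)) - 464 = (4 + (30 + 15 + 6*25 + 25*3)) - 464 = (4 + (30 + 15 + 150 + 75)) - 464 = (4 + 270) - 464 = 274 - 464 = -190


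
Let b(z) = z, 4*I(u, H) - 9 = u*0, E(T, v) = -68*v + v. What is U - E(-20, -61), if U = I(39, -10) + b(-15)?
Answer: -16399/4 ≈ -4099.8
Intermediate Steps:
E(T, v) = -67*v
I(u, H) = 9/4 (I(u, H) = 9/4 + (u*0)/4 = 9/4 + (¼)*0 = 9/4 + 0 = 9/4)
U = -51/4 (U = 9/4 - 15 = -51/4 ≈ -12.750)
U - E(-20, -61) = -51/4 - (-67)*(-61) = -51/4 - 1*4087 = -51/4 - 4087 = -16399/4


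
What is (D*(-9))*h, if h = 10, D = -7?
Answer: 630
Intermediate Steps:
(D*(-9))*h = -7*(-9)*10 = 63*10 = 630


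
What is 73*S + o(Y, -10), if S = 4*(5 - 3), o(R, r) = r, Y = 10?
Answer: 574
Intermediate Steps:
S = 8 (S = 4*2 = 8)
73*S + o(Y, -10) = 73*8 - 10 = 584 - 10 = 574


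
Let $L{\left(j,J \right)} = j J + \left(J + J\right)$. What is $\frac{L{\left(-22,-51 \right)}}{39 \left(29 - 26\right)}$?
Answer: $\frac{340}{39} \approx 8.7179$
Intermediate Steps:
$L{\left(j,J \right)} = 2 J + J j$ ($L{\left(j,J \right)} = J j + 2 J = 2 J + J j$)
$\frac{L{\left(-22,-51 \right)}}{39 \left(29 - 26\right)} = \frac{\left(-51\right) \left(2 - 22\right)}{39 \left(29 - 26\right)} = \frac{\left(-51\right) \left(-20\right)}{39 \cdot 3} = \frac{1020}{117} = 1020 \cdot \frac{1}{117} = \frac{340}{39}$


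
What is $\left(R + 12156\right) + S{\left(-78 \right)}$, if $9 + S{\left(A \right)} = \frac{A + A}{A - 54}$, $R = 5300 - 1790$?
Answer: $\frac{172240}{11} \approx 15658.0$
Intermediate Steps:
$R = 3510$ ($R = 5300 - 1790 = 3510$)
$S{\left(A \right)} = -9 + \frac{2 A}{-54 + A}$ ($S{\left(A \right)} = -9 + \frac{A + A}{A - 54} = -9 + \frac{2 A}{-54 + A}$)
$\left(R + 12156\right) + S{\left(-78 \right)} = \left(3510 + 12156\right) + \frac{486 - -546}{-54 - 78} = 15666 + \frac{486 + 546}{-132} = 15666 - \frac{86}{11} = \frac{172240}{11}$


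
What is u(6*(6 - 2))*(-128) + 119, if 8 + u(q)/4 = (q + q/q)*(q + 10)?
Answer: -430985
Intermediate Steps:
u(q) = -32 + 4*(1 + q)*(10 + q) (u(q) = -32 + 4*((q + q/q)*(q + 10)) = -32 + 4*((q + 1)*(10 + q)) = -32 + 4*((1 + q)*(10 + q)) = -32 + 4*(1 + q)*(10 + q))
u(6*(6 - 2))*(-128) + 119 = (8 + 4*(6*(6 - 2))² + 44*(6*(6 - 2)))*(-128) + 119 = (8 + 4*(6*4)² + 44*(6*4))*(-128) + 119 = (8 + 4*24² + 44*24)*(-128) + 119 = (8 + 4*576 + 1056)*(-128) + 119 = (8 + 2304 + 1056)*(-128) + 119 = 3368*(-128) + 119 = -431104 + 119 = -430985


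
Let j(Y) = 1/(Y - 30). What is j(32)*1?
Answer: ½ ≈ 0.50000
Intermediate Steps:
j(Y) = 1/(-30 + Y)
j(32)*1 = 1/(-30 + 32) = 1/2 = (½)*1 = ½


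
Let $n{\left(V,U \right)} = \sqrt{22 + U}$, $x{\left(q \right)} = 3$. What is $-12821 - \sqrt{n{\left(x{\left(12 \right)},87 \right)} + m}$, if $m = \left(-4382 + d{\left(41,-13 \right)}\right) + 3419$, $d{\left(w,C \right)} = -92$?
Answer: $-12821 - i \sqrt{1055 - \sqrt{109}} \approx -12821.0 - 32.32 i$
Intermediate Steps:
$m = -1055$ ($m = \left(-4382 - 92\right) + 3419 = -4474 + 3419 = -1055$)
$-12821 - \sqrt{n{\left(x{\left(12 \right)},87 \right)} + m} = -12821 - \sqrt{\sqrt{22 + 87} - 1055} = -12821 - \sqrt{\sqrt{109} - 1055} = -12821 - \sqrt{-1055 + \sqrt{109}}$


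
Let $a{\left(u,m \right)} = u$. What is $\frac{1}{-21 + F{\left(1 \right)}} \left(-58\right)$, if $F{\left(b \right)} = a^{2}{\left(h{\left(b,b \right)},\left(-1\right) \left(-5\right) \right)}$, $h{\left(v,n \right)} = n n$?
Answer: $\frac{29}{10} \approx 2.9$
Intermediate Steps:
$h{\left(v,n \right)} = n^{2}$
$F{\left(b \right)} = b^{4}$ ($F{\left(b \right)} = \left(b^{2}\right)^{2} = b^{4}$)
$\frac{1}{-21 + F{\left(1 \right)}} \left(-58\right) = \frac{1}{-21 + 1^{4}} \left(-58\right) = \frac{1}{-21 + 1} \left(-58\right) = \frac{1}{-20} \left(-58\right) = \left(- \frac{1}{20}\right) \left(-58\right) = \frac{29}{10}$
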